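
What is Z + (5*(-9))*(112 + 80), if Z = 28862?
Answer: 20222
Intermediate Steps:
Z + (5*(-9))*(112 + 80) = 28862 + (5*(-9))*(112 + 80) = 28862 - 45*192 = 28862 - 8640 = 20222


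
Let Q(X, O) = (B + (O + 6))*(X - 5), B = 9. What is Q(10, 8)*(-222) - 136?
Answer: -25666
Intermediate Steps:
Q(X, O) = (-5 + X)*(15 + O) (Q(X, O) = (9 + (O + 6))*(X - 5) = (9 + (6 + O))*(-5 + X) = (15 + O)*(-5 + X) = (-5 + X)*(15 + O))
Q(10, 8)*(-222) - 136 = (-75 - 5*8 + 15*10 + 8*10)*(-222) - 136 = (-75 - 40 + 150 + 80)*(-222) - 136 = 115*(-222) - 136 = -25530 - 136 = -25666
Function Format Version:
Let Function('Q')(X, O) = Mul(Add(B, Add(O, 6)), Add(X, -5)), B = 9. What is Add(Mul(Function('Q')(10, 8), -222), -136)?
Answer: -25666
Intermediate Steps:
Function('Q')(X, O) = Mul(Add(-5, X), Add(15, O)) (Function('Q')(X, O) = Mul(Add(9, Add(O, 6)), Add(X, -5)) = Mul(Add(9, Add(6, O)), Add(-5, X)) = Mul(Add(15, O), Add(-5, X)) = Mul(Add(-5, X), Add(15, O)))
Add(Mul(Function('Q')(10, 8), -222), -136) = Add(Mul(Add(-75, Mul(-5, 8), Mul(15, 10), Mul(8, 10)), -222), -136) = Add(Mul(Add(-75, -40, 150, 80), -222), -136) = Add(Mul(115, -222), -136) = Add(-25530, -136) = -25666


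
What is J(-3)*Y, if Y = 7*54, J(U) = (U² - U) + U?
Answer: 3402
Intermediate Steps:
J(U) = U²
Y = 378
J(-3)*Y = (-3)²*378 = 9*378 = 3402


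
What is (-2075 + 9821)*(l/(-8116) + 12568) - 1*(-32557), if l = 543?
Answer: 395183325491/4058 ≈ 9.7384e+7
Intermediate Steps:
(-2075 + 9821)*(l/(-8116) + 12568) - 1*(-32557) = (-2075 + 9821)*(543/(-8116) + 12568) - 1*(-32557) = 7746*(543*(-1/8116) + 12568) + 32557 = 7746*(-543/8116 + 12568) + 32557 = 7746*(102001345/8116) + 32557 = 395051209185/4058 + 32557 = 395183325491/4058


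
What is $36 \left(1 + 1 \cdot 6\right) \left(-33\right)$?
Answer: $-8316$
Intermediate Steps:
$36 \left(1 + 1 \cdot 6\right) \left(-33\right) = 36 \left(1 + 6\right) \left(-33\right) = 36 \cdot 7 \left(-33\right) = 252 \left(-33\right) = -8316$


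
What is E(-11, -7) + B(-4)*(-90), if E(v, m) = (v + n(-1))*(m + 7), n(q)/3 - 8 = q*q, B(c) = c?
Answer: 360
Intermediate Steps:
n(q) = 24 + 3*q**2 (n(q) = 24 + 3*(q*q) = 24 + 3*q**2)
E(v, m) = (7 + m)*(27 + v) (E(v, m) = (v + (24 + 3*(-1)**2))*(m + 7) = (v + (24 + 3*1))*(7 + m) = (v + (24 + 3))*(7 + m) = (v + 27)*(7 + m) = (27 + v)*(7 + m) = (7 + m)*(27 + v))
E(-11, -7) + B(-4)*(-90) = (189 + 7*(-11) + 27*(-7) - 7*(-11)) - 4*(-90) = (189 - 77 - 189 + 77) + 360 = 0 + 360 = 360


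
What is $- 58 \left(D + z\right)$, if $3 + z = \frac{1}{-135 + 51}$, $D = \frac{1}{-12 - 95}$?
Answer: $\frac{787495}{4494} \approx 175.23$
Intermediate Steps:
$D = - \frac{1}{107}$ ($D = \frac{1}{-107} = - \frac{1}{107} \approx -0.0093458$)
$z = - \frac{253}{84}$ ($z = -3 + \frac{1}{-135 + 51} = -3 + \frac{1}{-84} = -3 - \frac{1}{84} = - \frac{253}{84} \approx -3.0119$)
$- 58 \left(D + z\right) = - 58 \left(- \frac{1}{107} - \frac{253}{84}\right) = \left(-58\right) \left(- \frac{27155}{8988}\right) = \frac{787495}{4494}$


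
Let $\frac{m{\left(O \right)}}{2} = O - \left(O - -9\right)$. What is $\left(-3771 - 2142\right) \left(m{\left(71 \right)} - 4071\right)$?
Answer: $24178257$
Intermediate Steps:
$m{\left(O \right)} = -18$ ($m{\left(O \right)} = 2 \left(O - \left(O - -9\right)\right) = 2 \left(O - \left(O + 9\right)\right) = 2 \left(O - \left(9 + O\right)\right) = 2 \left(-9\right) = -18$)
$\left(-3771 - 2142\right) \left(m{\left(71 \right)} - 4071\right) = \left(-3771 - 2142\right) \left(-18 - 4071\right) = \left(-5913\right) \left(-4089\right) = 24178257$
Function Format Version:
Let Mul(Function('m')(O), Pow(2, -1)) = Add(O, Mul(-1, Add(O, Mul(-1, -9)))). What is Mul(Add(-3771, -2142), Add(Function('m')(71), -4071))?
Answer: 24178257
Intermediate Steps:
Function('m')(O) = -18 (Function('m')(O) = Mul(2, Add(O, Mul(-1, Add(O, Mul(-1, -9))))) = Mul(2, Add(O, Mul(-1, Add(O, 9)))) = Mul(2, Add(O, Mul(-1, Add(9, O)))) = Mul(2, Add(O, Add(-9, Mul(-1, O)))) = Mul(2, -9) = -18)
Mul(Add(-3771, -2142), Add(Function('m')(71), -4071)) = Mul(Add(-3771, -2142), Add(-18, -4071)) = Mul(-5913, -4089) = 24178257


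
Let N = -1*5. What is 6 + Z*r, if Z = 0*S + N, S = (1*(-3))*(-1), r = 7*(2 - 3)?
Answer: 41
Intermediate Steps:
N = -5
r = -7 (r = 7*(-1) = -7)
S = 3 (S = -3*(-1) = 3)
Z = -5 (Z = 0*3 - 5 = 0 - 5 = -5)
6 + Z*r = 6 - 5*(-7) = 6 + 35 = 41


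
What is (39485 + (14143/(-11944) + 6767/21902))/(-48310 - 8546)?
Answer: -5164473939371/7436693388864 ≈ -0.69446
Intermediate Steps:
(39485 + (14143/(-11944) + 6767/21902))/(-48310 - 8546) = (39485 + (14143*(-1/11944) + 6767*(1/21902)))/(-56856) = (39485 + (-14143/11944 + 6767/21902))*(-1/56856) = (39485 - 114467469/130798744)*(-1/56856) = (5164473939371/130798744)*(-1/56856) = -5164473939371/7436693388864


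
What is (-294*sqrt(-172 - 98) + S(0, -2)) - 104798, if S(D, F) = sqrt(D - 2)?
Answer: -104798 + I*sqrt(2) - 882*I*sqrt(30) ≈ -1.048e+5 - 4829.5*I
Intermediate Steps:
S(D, F) = sqrt(-2 + D)
(-294*sqrt(-172 - 98) + S(0, -2)) - 104798 = (-294*sqrt(-172 - 98) + sqrt(-2 + 0)) - 104798 = (-882*I*sqrt(30) + sqrt(-2)) - 104798 = (-882*I*sqrt(30) + I*sqrt(2)) - 104798 = (I*sqrt(2) - 882*I*sqrt(30)) - 104798 = -104798 + I*sqrt(2) - 882*I*sqrt(30)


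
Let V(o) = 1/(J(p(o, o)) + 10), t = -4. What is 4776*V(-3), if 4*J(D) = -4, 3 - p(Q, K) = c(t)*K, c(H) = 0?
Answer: 1592/3 ≈ 530.67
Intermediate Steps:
p(Q, K) = 3 (p(Q, K) = 3 - 0*K = 3 - 1*0 = 3 + 0 = 3)
J(D) = -1 (J(D) = (¼)*(-4) = -1)
V(o) = ⅑ (V(o) = 1/(-1 + 10) = 1/9 = ⅑)
4776*V(-3) = 4776*(⅑) = 1592/3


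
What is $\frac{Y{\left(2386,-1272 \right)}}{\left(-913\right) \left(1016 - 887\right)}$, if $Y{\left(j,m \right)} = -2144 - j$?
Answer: $\frac{1510}{39259} \approx 0.038463$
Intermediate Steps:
$\frac{Y{\left(2386,-1272 \right)}}{\left(-913\right) \left(1016 - 887\right)} = \frac{-2144 - 2386}{\left(-913\right) \left(1016 - 887\right)} = \frac{-2144 - 2386}{\left(-913\right) 129} = - \frac{4530}{-117777} = \left(-4530\right) \left(- \frac{1}{117777}\right) = \frac{1510}{39259}$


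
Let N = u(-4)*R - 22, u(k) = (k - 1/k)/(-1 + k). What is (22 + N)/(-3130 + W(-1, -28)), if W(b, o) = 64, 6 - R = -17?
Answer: -23/4088 ≈ -0.0056262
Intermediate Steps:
R = 23 (R = 6 - 1*(-17) = 6 + 17 = 23)
u(k) = (k - 1/k)/(-1 + k)
N = -19/4 (N = ((1 - 4)/(-4))*23 - 22 = -1/4*(-3)*23 - 22 = (3/4)*23 - 22 = 69/4 - 22 = -19/4 ≈ -4.7500)
(22 + N)/(-3130 + W(-1, -28)) = (22 - 19/4)/(-3130 + 64) = (69/4)/(-3066) = (69/4)*(-1/3066) = -23/4088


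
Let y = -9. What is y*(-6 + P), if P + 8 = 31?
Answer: -153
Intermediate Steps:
P = 23 (P = -8 + 31 = 23)
y*(-6 + P) = -9*(-6 + 23) = -9*17 = -153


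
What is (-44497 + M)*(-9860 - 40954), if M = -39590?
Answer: 4272796818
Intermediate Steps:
(-44497 + M)*(-9860 - 40954) = (-44497 - 39590)*(-9860 - 40954) = -84087*(-50814) = 4272796818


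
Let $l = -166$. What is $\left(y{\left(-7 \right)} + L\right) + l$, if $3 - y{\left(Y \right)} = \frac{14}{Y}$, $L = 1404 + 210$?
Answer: $1453$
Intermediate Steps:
$L = 1614$
$y{\left(Y \right)} = 3 - \frac{14}{Y}$
$\left(y{\left(-7 \right)} + L\right) + l = \left(\left(3 - \frac{14}{-7}\right) + 1614\right) - 166 = \left(\left(3 - -2\right) + 1614\right) - 166 = \left(\left(3 + 2\right) + 1614\right) - 166 = \left(5 + 1614\right) - 166 = 1619 - 166 = 1453$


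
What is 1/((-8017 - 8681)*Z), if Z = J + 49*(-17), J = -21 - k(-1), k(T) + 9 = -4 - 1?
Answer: 1/14026320 ≈ 7.1294e-8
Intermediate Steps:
k(T) = -14 (k(T) = -9 + (-4 - 1) = -9 - 5 = -14)
J = -7 (J = -21 - 1*(-14) = -21 + 14 = -7)
Z = -840 (Z = -7 + 49*(-17) = -7 - 833 = -840)
1/((-8017 - 8681)*Z) = 1/(-8017 - 8681*(-840)) = -1/840/(-16698) = -1/16698*(-1/840) = 1/14026320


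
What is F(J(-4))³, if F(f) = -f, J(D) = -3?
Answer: 27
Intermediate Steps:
F(J(-4))³ = (-1*(-3))³ = 3³ = 27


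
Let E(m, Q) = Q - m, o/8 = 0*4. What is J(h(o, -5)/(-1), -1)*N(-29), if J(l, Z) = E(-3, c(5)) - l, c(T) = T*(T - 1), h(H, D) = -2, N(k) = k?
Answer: -609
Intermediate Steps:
o = 0 (o = 8*(0*4) = 8*0 = 0)
c(T) = T*(-1 + T)
J(l, Z) = 23 - l (J(l, Z) = (5*(-1 + 5) - 1*(-3)) - l = (5*4 + 3) - l = (20 + 3) - l = 23 - l)
J(h(o, -5)/(-1), -1)*N(-29) = (23 - (-2)/(-1))*(-29) = (23 - (-2)*(-1))*(-29) = (23 - 1*2)*(-29) = (23 - 2)*(-29) = 21*(-29) = -609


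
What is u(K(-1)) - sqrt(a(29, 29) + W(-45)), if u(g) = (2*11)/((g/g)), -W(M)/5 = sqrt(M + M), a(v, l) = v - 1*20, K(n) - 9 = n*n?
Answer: 22 - sqrt(9 - 15*I*sqrt(10)) ≈ 16.648 + 4.4317*I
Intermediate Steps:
K(n) = 9 + n**2 (K(n) = 9 + n*n = 9 + n**2)
a(v, l) = -20 + v (a(v, l) = v - 20 = -20 + v)
W(M) = -5*sqrt(2)*sqrt(M) (W(M) = -5*sqrt(M + M) = -5*sqrt(2)*sqrt(M))
u(g) = 22 (u(g) = 22/1 = 22*1 = 22)
u(K(-1)) - sqrt(a(29, 29) + W(-45)) = 22 - sqrt((-20 + 29) - 5*sqrt(2)*sqrt(-45)) = 22 - sqrt(9 - 5*sqrt(2)*3*I*sqrt(5)) = 22 - sqrt(9 - 15*I*sqrt(10))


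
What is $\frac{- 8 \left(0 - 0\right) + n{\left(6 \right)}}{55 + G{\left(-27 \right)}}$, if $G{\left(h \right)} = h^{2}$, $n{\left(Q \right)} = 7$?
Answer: $\frac{1}{112} \approx 0.0089286$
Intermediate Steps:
$\frac{- 8 \left(0 - 0\right) + n{\left(6 \right)}}{55 + G{\left(-27 \right)}} = \frac{- 8 \left(0 - 0\right) + 7}{55 + \left(-27\right)^{2}} = \frac{- 8 \left(0 + 0\right) + 7}{55 + 729} = \frac{\left(-8\right) 0 + 7}{784} = \frac{0 + 7}{784} = \frac{1}{784} \cdot 7 = \frac{1}{112}$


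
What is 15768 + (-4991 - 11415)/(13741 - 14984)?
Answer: 19616030/1243 ≈ 15781.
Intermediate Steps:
15768 + (-4991 - 11415)/(13741 - 14984) = 15768 - 16406/(-1243) = 15768 - 16406*(-1/1243) = 15768 + 16406/1243 = 19616030/1243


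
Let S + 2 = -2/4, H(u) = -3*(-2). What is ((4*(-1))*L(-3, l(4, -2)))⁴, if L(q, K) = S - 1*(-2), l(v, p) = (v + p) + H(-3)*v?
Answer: 16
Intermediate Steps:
H(u) = 6
S = -5/2 (S = -2 - 2/4 = -2 - 2*¼ = -2 - ½ = -5/2 ≈ -2.5000)
l(v, p) = p + 7*v (l(v, p) = (v + p) + 6*v = (p + v) + 6*v = p + 7*v)
L(q, K) = -½ (L(q, K) = -5/2 - 1*(-2) = -5/2 + 2 = -½)
((4*(-1))*L(-3, l(4, -2)))⁴ = ((4*(-1))*(-½))⁴ = (-4*(-½))⁴ = 2⁴ = 16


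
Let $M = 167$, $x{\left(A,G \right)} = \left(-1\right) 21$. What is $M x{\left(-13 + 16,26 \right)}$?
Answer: $-3507$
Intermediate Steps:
$x{\left(A,G \right)} = -21$
$M x{\left(-13 + 16,26 \right)} = 167 \left(-21\right) = -3507$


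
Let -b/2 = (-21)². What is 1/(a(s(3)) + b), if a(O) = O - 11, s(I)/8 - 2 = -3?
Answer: -1/901 ≈ -0.0011099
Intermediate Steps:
s(I) = -8 (s(I) = 16 + 8*(-3) = 16 - 24 = -8)
a(O) = -11 + O
b = -882 (b = -2*(-21)² = -2*441 = -882)
1/(a(s(3)) + b) = 1/((-11 - 8) - 882) = 1/(-19 - 882) = 1/(-901) = -1/901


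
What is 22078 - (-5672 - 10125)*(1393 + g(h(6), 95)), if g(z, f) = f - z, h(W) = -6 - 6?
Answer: 23717578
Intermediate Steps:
h(W) = -12
22078 - (-5672 - 10125)*(1393 + g(h(6), 95)) = 22078 - (-5672 - 10125)*(1393 + (95 - 1*(-12))) = 22078 - (-15797)*(1393 + (95 + 12)) = 22078 - (-15797)*(1393 + 107) = 22078 - (-15797)*1500 = 22078 - 1*(-23695500) = 22078 + 23695500 = 23717578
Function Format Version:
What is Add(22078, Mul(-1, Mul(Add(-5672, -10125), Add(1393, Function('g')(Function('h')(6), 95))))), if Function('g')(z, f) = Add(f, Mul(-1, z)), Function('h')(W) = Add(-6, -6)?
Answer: 23717578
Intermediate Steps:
Function('h')(W) = -12
Add(22078, Mul(-1, Mul(Add(-5672, -10125), Add(1393, Function('g')(Function('h')(6), 95))))) = Add(22078, Mul(-1, Mul(Add(-5672, -10125), Add(1393, Add(95, Mul(-1, -12)))))) = Add(22078, Mul(-1, Mul(-15797, Add(1393, Add(95, 12))))) = Add(22078, Mul(-1, Mul(-15797, Add(1393, 107)))) = Add(22078, Mul(-1, Mul(-15797, 1500))) = Add(22078, Mul(-1, -23695500)) = Add(22078, 23695500) = 23717578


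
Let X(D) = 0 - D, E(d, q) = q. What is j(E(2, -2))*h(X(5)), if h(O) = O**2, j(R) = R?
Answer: -50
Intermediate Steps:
X(D) = -D
j(E(2, -2))*h(X(5)) = -2*(-1*5)**2 = -2*(-5)**2 = -2*25 = -50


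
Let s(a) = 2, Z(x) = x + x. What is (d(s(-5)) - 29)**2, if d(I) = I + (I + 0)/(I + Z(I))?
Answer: 6400/9 ≈ 711.11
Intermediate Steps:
Z(x) = 2*x
d(I) = 1/3 + I (d(I) = I + (I + 0)/(I + 2*I) = I + I/((3*I)) = I + I*(1/(3*I)) = I + 1/3 = 1/3 + I)
(d(s(-5)) - 29)**2 = ((1/3 + 2) - 29)**2 = (7/3 - 29)**2 = (-80/3)**2 = 6400/9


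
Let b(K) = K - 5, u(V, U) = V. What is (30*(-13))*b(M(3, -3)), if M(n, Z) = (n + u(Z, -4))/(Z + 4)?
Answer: 1950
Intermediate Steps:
M(n, Z) = (Z + n)/(4 + Z) (M(n, Z) = (n + Z)/(Z + 4) = (Z + n)/(4 + Z))
b(K) = -5 + K
(30*(-13))*b(M(3, -3)) = (30*(-13))*(-5 + (-3 + 3)/(4 - 3)) = -390*(-5 + 0/1) = -390*(-5 + 1*0) = -390*(-5 + 0) = -390*(-5) = 1950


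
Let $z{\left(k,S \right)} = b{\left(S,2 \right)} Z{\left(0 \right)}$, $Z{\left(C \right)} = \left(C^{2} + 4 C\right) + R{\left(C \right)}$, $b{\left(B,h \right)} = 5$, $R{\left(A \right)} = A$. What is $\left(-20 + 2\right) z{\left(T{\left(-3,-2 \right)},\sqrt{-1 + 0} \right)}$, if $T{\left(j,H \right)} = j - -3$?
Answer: $0$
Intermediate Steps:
$T{\left(j,H \right)} = 3 + j$ ($T{\left(j,H \right)} = j + 3 = 3 + j$)
$Z{\left(C \right)} = C^{2} + 5 C$ ($Z{\left(C \right)} = \left(C^{2} + 4 C\right) + C = C^{2} + 5 C$)
$z{\left(k,S \right)} = 0$ ($z{\left(k,S \right)} = 5 \cdot 0 \left(5 + 0\right) = 5 \cdot 0 \cdot 5 = 5 \cdot 0 = 0$)
$\left(-20 + 2\right) z{\left(T{\left(-3,-2 \right)},\sqrt{-1 + 0} \right)} = \left(-20 + 2\right) 0 = \left(-18\right) 0 = 0$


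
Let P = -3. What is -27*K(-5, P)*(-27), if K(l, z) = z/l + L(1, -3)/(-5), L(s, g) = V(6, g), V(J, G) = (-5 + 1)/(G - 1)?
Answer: 1458/5 ≈ 291.60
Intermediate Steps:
V(J, G) = -4/(-1 + G)
L(s, g) = -4/(-1 + g)
K(l, z) = -⅕ + z/l (K(l, z) = z/l - 4/(-1 - 3)/(-5) = z/l - 4/(-4)*(-⅕) = z/l - 4*(-¼)*(-⅕) = z/l + 1*(-⅕) = z/l - ⅕ = -⅕ + z/l)
-27*K(-5, P)*(-27) = -27*(-3 - ⅕*(-5))/(-5)*(-27) = -(-27)*(-3 + 1)/5*(-27) = -(-27)*(-2)/5*(-27) = -27*⅖*(-27) = -54/5*(-27) = 1458/5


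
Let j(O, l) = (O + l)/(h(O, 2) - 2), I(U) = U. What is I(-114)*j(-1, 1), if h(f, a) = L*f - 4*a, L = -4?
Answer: 0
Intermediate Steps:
h(f, a) = -4*a - 4*f (h(f, a) = -4*f - 4*a = -4*a - 4*f)
j(O, l) = (O + l)/(-10 - 4*O) (j(O, l) = (O + l)/((-4*2 - 4*O) - 2) = (O + l)/((-8 - 4*O) - 2) = (O + l)/(-10 - 4*O))
I(-114)*j(-1, 1) = -57*(-1*(-1) - 1*1)/(5 + 2*(-1)) = -57*(1 - 1)/(5 - 2) = -57*0/3 = -114*0 = 0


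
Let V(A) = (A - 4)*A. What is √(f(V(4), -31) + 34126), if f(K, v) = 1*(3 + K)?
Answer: √34129 ≈ 184.74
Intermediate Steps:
V(A) = A*(-4 + A) (V(A) = (-4 + A)*A = A*(-4 + A))
f(K, v) = 3 + K
√(f(V(4), -31) + 34126) = √((3 + 4*(-4 + 4)) + 34126) = √((3 + 4*0) + 34126) = √((3 + 0) + 34126) = √(3 + 34126) = √34129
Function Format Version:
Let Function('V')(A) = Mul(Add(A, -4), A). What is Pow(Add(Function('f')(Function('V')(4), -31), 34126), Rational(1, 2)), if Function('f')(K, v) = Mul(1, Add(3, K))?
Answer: Pow(34129, Rational(1, 2)) ≈ 184.74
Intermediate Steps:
Function('V')(A) = Mul(A, Add(-4, A)) (Function('V')(A) = Mul(Add(-4, A), A) = Mul(A, Add(-4, A)))
Function('f')(K, v) = Add(3, K)
Pow(Add(Function('f')(Function('V')(4), -31), 34126), Rational(1, 2)) = Pow(Add(Add(3, Mul(4, Add(-4, 4))), 34126), Rational(1, 2)) = Pow(Add(Add(3, Mul(4, 0)), 34126), Rational(1, 2)) = Pow(Add(Add(3, 0), 34126), Rational(1, 2)) = Pow(Add(3, 34126), Rational(1, 2)) = Pow(34129, Rational(1, 2))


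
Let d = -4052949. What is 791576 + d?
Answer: -3261373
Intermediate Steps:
791576 + d = 791576 - 4052949 = -3261373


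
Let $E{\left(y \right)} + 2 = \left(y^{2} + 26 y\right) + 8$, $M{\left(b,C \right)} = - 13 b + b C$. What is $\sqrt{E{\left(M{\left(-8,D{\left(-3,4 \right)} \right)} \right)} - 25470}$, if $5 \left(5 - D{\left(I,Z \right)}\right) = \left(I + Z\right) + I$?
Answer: $\frac{2 i \sqrt{126166}}{5} \approx 142.08 i$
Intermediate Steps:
$D{\left(I,Z \right)} = 5 - \frac{2 I}{5} - \frac{Z}{5}$ ($D{\left(I,Z \right)} = 5 - \frac{\left(I + Z\right) + I}{5} = 5 - \frac{Z + 2 I}{5} = 5 - \left(\frac{Z}{5} + \frac{2 I}{5}\right) = 5 - \frac{2 I}{5} - \frac{Z}{5}$)
$M{\left(b,C \right)} = - 13 b + C b$
$E{\left(y \right)} = 6 + y^{2} + 26 y$ ($E{\left(y \right)} = -2 + \left(\left(y^{2} + 26 y\right) + 8\right) = -2 + \left(8 + y^{2} + 26 y\right) = 6 + y^{2} + 26 y$)
$\sqrt{E{\left(M{\left(-8,D{\left(-3,4 \right)} \right)} \right)} - 25470} = \sqrt{\left(6 + \left(- 8 \left(-13 - - \frac{27}{5}\right)\right)^{2} + 26 \left(- 8 \left(-13 - - \frac{27}{5}\right)\right)\right) - 25470} = \sqrt{\left(6 + \left(- 8 \left(-13 + \left(5 + \frac{6}{5} - \frac{4}{5}\right)\right)\right)^{2} + 26 \left(- 8 \left(-13 + \left(5 + \frac{6}{5} - \frac{4}{5}\right)\right)\right)\right) - 25470} = \sqrt{\left(6 + \left(- 8 \left(-13 + \frac{27}{5}\right)\right)^{2} + 26 \left(- 8 \left(-13 + \frac{27}{5}\right)\right)\right) - 25470} = \sqrt{\left(6 + \left(\left(-8\right) \left(- \frac{38}{5}\right)\right)^{2} + 26 \left(\left(-8\right) \left(- \frac{38}{5}\right)\right)\right) - 25470} = \sqrt{\left(6 + \left(\frac{304}{5}\right)^{2} + 26 \cdot \frac{304}{5}\right) - 25470} = \sqrt{\left(6 + \frac{92416}{25} + \frac{7904}{5}\right) - 25470} = \sqrt{\frac{132086}{25} - 25470} = \sqrt{- \frac{504664}{25}} = \frac{2 i \sqrt{126166}}{5}$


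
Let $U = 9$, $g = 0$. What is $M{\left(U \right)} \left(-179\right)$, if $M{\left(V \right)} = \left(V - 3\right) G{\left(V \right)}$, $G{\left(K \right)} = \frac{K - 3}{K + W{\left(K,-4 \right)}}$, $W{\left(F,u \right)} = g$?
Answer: $-716$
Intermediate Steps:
$W{\left(F,u \right)} = 0$
$G{\left(K \right)} = \frac{-3 + K}{K}$ ($G{\left(K \right)} = \frac{K - 3}{K + 0} = \frac{-3 + K}{K}$)
$M{\left(V \right)} = \frac{\left(-3 + V\right)^{2}}{V}$ ($M{\left(V \right)} = \left(V - 3\right) \frac{-3 + V}{V} = \left(-3 + V\right) \frac{-3 + V}{V} = \frac{\left(-3 + V\right)^{2}}{V}$)
$M{\left(U \right)} \left(-179\right) = \frac{\left(-3 + 9\right)^{2}}{9} \left(-179\right) = \frac{6^{2}}{9} \left(-179\right) = \frac{1}{9} \cdot 36 \left(-179\right) = 4 \left(-179\right) = -716$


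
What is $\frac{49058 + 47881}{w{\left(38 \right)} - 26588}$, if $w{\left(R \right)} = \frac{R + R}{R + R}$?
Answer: $- \frac{96939}{26587} \approx -3.6461$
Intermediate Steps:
$w{\left(R \right)} = 1$ ($w{\left(R \right)} = \frac{2 R}{2 R} = 2 R \frac{1}{2 R} = 1$)
$\frac{49058 + 47881}{w{\left(38 \right)} - 26588} = \frac{49058 + 47881}{1 - 26588} = \frac{96939}{-26587} = 96939 \left(- \frac{1}{26587}\right) = - \frac{96939}{26587}$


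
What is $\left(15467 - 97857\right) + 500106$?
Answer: $417716$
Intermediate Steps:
$\left(15467 - 97857\right) + 500106 = -82390 + 500106 = 417716$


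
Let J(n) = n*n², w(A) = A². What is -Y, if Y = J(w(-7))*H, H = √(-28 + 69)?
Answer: -117649*√41 ≈ -7.5332e+5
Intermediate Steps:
J(n) = n³
H = √41 ≈ 6.4031
Y = 117649*√41 (Y = ((-7)²)³*√41 = 49³*√41 = 117649*√41 ≈ 7.5332e+5)
-Y = -117649*√41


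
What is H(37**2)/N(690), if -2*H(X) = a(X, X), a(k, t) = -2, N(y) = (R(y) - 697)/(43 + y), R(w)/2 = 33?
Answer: -733/631 ≈ -1.1616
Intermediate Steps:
R(w) = 66 (R(w) = 2*33 = 66)
N(y) = -631/(43 + y) (N(y) = (66 - 697)/(43 + y) = -631/(43 + y))
H(X) = 1 (H(X) = -1/2*(-2) = 1)
H(37**2)/N(690) = 1/(-631/(43 + 690)) = 1/(-631/733) = 1*(-733/631) = -733/631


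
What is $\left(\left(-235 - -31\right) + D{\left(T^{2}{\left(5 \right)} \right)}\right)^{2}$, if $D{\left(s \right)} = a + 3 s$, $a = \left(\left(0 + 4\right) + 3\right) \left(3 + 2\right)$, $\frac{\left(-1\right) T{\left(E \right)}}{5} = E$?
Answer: $2910436$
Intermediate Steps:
$T{\left(E \right)} = - 5 E$
$a = 35$ ($a = \left(4 + 3\right) 5 = 7 \cdot 5 = 35$)
$D{\left(s \right)} = 35 + 3 s$
$\left(\left(-235 - -31\right) + D{\left(T^{2}{\left(5 \right)} \right)}\right)^{2} = \left(\left(-235 - -31\right) + \left(35 + 3 \left(\left(-5\right) 5\right)^{2}\right)\right)^{2} = \left(\left(-235 + 31\right) + \left(35 + 3 \left(-25\right)^{2}\right)\right)^{2} = \left(-204 + \left(35 + 3 \cdot 625\right)\right)^{2} = \left(-204 + \left(35 + 1875\right)\right)^{2} = \left(-204 + 1910\right)^{2} = 1706^{2} = 2910436$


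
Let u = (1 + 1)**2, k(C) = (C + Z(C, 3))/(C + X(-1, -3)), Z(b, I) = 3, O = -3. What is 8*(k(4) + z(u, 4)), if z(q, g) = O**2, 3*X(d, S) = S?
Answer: 272/3 ≈ 90.667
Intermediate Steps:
X(d, S) = S/3
k(C) = (3 + C)/(-1 + C) (k(C) = (C + 3)/(C + (1/3)*(-3)) = (3 + C)/(C - 1) = (3 + C)/(-1 + C))
u = 4 (u = 2**2 = 4)
z(q, g) = 9 (z(q, g) = (-3)**2 = 9)
8*(k(4) + z(u, 4)) = 8*((3 + 4)/(-1 + 4) + 9) = 8*(7/3 + 9) = 8*(34/3) = 272/3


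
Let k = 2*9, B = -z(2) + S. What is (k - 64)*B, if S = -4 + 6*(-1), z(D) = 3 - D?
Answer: 506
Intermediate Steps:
S = -10 (S = -4 - 6 = -10)
B = -11 (B = -(3 - 1*2) - 10 = -(3 - 2) - 10 = -1*1 - 10 = -1 - 10 = -11)
k = 18
(k - 64)*B = (18 - 64)*(-11) = -46*(-11) = 506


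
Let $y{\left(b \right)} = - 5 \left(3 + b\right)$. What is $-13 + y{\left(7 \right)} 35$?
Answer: $-1763$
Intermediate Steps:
$y{\left(b \right)} = -15 - 5 b$
$-13 + y{\left(7 \right)} 35 = -13 + \left(-15 - 35\right) 35 = -13 - 1750 = -1763$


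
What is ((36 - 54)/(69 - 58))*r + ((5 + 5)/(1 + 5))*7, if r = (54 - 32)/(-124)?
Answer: 1112/93 ≈ 11.957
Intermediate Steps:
r = -11/62 (r = 22*(-1/124) = -11/62 ≈ -0.17742)
((36 - 54)/(69 - 58))*r + ((5 + 5)/(1 + 5))*7 = ((36 - 54)/(69 - 58))*(-11/62) + ((5 + 5)/(1 + 5))*7 = -18/11*(-11/62) + (10/6)*7 = -18*1/11*(-11/62) + (10*(⅙))*7 = -18/11*(-11/62) + (5/3)*7 = 9/31 + 35/3 = 1112/93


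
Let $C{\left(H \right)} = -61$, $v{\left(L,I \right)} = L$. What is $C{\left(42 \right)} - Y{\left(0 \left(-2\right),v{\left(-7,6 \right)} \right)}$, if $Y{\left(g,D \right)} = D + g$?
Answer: $-54$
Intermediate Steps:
$C{\left(42 \right)} - Y{\left(0 \left(-2\right),v{\left(-7,6 \right)} \right)} = -61 - \left(-7 + 0 \left(-2\right)\right) = -61 - \left(-7 + 0\right) = -61 - -7 = -61 + 7 = -54$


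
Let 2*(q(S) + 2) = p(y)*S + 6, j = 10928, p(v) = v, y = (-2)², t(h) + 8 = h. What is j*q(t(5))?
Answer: -54640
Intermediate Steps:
t(h) = -8 + h
y = 4
q(S) = 1 + 2*S (q(S) = -2 + (4*S + 6)/2 = -2 + (6 + 4*S)/2 = -2 + (3 + 2*S) = 1 + 2*S)
j*q(t(5)) = 10928*(1 + 2*(-8 + 5)) = 10928*(1 + 2*(-3)) = 10928*(1 - 6) = 10928*(-5) = -54640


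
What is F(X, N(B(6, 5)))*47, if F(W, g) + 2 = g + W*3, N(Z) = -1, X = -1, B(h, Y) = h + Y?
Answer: -282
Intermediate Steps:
B(h, Y) = Y + h
F(W, g) = -2 + g + 3*W (F(W, g) = -2 + (g + W*3) = -2 + (g + 3*W) = -2 + g + 3*W)
F(X, N(B(6, 5)))*47 = (-2 - 1 + 3*(-1))*47 = (-2 - 1 - 3)*47 = -6*47 = -282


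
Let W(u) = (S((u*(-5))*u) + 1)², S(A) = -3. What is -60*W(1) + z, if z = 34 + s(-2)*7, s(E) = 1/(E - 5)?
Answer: -207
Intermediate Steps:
W(u) = 4 (W(u) = (-3 + 1)² = (-2)² = 4)
s(E) = 1/(-5 + E)
z = 33 (z = 34 + 7/(-5 - 2) = 34 + 7/(-7) = 34 - ⅐*7 = 34 - 1 = 33)
-60*W(1) + z = -60*4 + 33 = -240 + 33 = -207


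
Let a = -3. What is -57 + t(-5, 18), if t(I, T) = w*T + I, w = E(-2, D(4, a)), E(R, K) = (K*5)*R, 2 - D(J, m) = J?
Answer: 298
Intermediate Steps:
D(J, m) = 2 - J
E(R, K) = 5*K*R (E(R, K) = (5*K)*R = 5*K*R)
w = 20 (w = 5*(2 - 1*4)*(-2) = 5*(2 - 4)*(-2) = 5*(-2)*(-2) = 20)
t(I, T) = I + 20*T (t(I, T) = 20*T + I = I + 20*T)
-57 + t(-5, 18) = -57 + (-5 + 20*18) = -57 + (-5 + 360) = -57 + 355 = 298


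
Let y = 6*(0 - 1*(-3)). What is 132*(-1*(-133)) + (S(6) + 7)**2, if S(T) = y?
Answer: 18181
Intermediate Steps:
y = 18 (y = 6*(0 + 3) = 6*3 = 18)
S(T) = 18
132*(-1*(-133)) + (S(6) + 7)**2 = 132*(-1*(-133)) + (18 + 7)**2 = 132*133 + 25**2 = 17556 + 625 = 18181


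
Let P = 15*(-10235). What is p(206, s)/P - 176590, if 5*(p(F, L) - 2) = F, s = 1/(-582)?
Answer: -45184966322/255875 ≈ -1.7659e+5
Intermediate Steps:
s = -1/582 ≈ -0.0017182
p(F, L) = 2 + F/5
P = -153525
p(206, s)/P - 176590 = (2 + (1/5)*206)/(-153525) - 176590 = (2 + 206/5)*(-1/153525) - 176590 = (216/5)*(-1/153525) - 176590 = -72/255875 - 176590 = -45184966322/255875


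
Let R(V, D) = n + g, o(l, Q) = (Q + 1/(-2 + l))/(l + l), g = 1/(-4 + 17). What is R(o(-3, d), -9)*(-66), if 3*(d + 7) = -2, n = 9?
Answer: -7788/13 ≈ -599.08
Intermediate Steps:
g = 1/13 ≈ 0.076923
d = -23/3 (d = -7 + (⅓)*(-2) = -7 - ⅔ = -23/3 ≈ -7.6667)
o(l, Q) = (Q + 1/(-2 + l))/(2*l) (o(l, Q) = (Q + 1/(-2 + l))/((2*l)) = (Q + 1/(-2 + l))*(1/(2*l)) = (Q + 1/(-2 + l))/(2*l))
R(V, D) = 118/13 (R(V, D) = 9 + 1/13 = 118/13)
R(o(-3, d), -9)*(-66) = (118/13)*(-66) = -7788/13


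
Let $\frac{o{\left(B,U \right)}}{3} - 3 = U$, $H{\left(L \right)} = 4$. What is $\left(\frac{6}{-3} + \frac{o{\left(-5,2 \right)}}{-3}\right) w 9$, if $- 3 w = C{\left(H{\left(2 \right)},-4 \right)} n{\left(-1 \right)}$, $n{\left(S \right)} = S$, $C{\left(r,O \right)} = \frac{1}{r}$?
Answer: $- \frac{21}{4} \approx -5.25$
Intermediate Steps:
$o{\left(B,U \right)} = 9 + 3 U$
$w = \frac{1}{12}$ ($w = - \frac{\frac{1}{4} \left(-1\right)}{3} = \left(- \frac{1}{3}\right) \left(- \frac{1}{4}\right) = \frac{1}{12} \approx 0.083333$)
$\left(\frac{6}{-3} + \frac{o{\left(-5,2 \right)}}{-3}\right) w 9 = \left(\frac{6}{-3} + \frac{9 + 3 \cdot 2}{-3}\right) \frac{1}{12} \cdot 9 = \left(6 \left(- \frac{1}{3}\right) + \left(9 + 6\right) \left(- \frac{1}{3}\right)\right) \frac{1}{12} \cdot 9 = \left(-2 + 15 \left(- \frac{1}{3}\right)\right) \frac{1}{12} \cdot 9 = \left(-2 - 5\right) \frac{1}{12} \cdot 9 = \left(-7\right) \frac{1}{12} \cdot 9 = \left(- \frac{7}{12}\right) 9 = - \frac{21}{4}$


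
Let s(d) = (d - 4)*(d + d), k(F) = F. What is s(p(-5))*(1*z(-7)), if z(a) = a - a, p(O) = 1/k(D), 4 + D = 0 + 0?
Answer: 0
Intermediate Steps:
D = -4 (D = -4 + (0 + 0) = -4 + 0 = -4)
p(O) = -¼ (p(O) = 1/(-4) = -¼)
s(d) = 2*d*(-4 + d) (s(d) = (-4 + d)*(2*d) = 2*d*(-4 + d))
z(a) = 0
s(p(-5))*(1*z(-7)) = (2*(-¼)*(-4 - ¼))*(1*0) = (2*(-¼)*(-17/4))*0 = (17/8)*0 = 0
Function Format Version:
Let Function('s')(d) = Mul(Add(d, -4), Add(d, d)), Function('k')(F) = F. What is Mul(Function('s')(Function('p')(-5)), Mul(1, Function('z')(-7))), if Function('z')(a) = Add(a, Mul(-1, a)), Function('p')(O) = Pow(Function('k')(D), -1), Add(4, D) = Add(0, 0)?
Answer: 0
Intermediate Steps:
D = -4 (D = Add(-4, Add(0, 0)) = Add(-4, 0) = -4)
Function('p')(O) = Rational(-1, 4) (Function('p')(O) = Pow(-4, -1) = Rational(-1, 4))
Function('s')(d) = Mul(2, d, Add(-4, d)) (Function('s')(d) = Mul(Add(-4, d), Mul(2, d)) = Mul(2, d, Add(-4, d)))
Function('z')(a) = 0
Mul(Function('s')(Function('p')(-5)), Mul(1, Function('z')(-7))) = Mul(Mul(2, Rational(-1, 4), Add(-4, Rational(-1, 4))), Mul(1, 0)) = Mul(Mul(2, Rational(-1, 4), Rational(-17, 4)), 0) = Mul(Rational(17, 8), 0) = 0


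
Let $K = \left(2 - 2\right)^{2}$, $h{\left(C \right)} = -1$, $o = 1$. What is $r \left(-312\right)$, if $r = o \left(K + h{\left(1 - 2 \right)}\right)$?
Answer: $312$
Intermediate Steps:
$K = 0$ ($K = 0^{2} = 0$)
$r = -1$ ($r = 1 \left(0 - 1\right) = 1 \left(-1\right) = -1$)
$r \left(-312\right) = \left(-1\right) \left(-312\right) = 312$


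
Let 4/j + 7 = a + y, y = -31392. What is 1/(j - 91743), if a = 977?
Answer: -15211/1395502775 ≈ -1.0900e-5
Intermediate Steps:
j = -2/15211 (j = 4/(-7 + (977 - 31392)) = 4/(-7 - 30415) = 4/(-30422) = 4*(-1/30422) = -2/15211 ≈ -0.00013148)
1/(j - 91743) = 1/(-2/15211 - 91743) = 1/(-1395502775/15211) = -15211/1395502775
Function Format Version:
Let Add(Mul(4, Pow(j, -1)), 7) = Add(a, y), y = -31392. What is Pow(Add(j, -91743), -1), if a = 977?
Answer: Rational(-15211, 1395502775) ≈ -1.0900e-5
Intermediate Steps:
j = Rational(-2, 15211) (j = Mul(4, Pow(Add(-7, Add(977, -31392)), -1)) = Mul(4, Pow(Add(-7, -30415), -1)) = Mul(4, Pow(-30422, -1)) = Mul(4, Rational(-1, 30422)) = Rational(-2, 15211) ≈ -0.00013148)
Pow(Add(j, -91743), -1) = Pow(Add(Rational(-2, 15211), -91743), -1) = Pow(Rational(-1395502775, 15211), -1) = Rational(-15211, 1395502775)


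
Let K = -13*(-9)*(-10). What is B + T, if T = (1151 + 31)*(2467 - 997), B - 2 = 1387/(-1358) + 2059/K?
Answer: 690176640802/397215 ≈ 1.7375e+6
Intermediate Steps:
K = -1170 (K = 117*(-10) = -1170)
B = -310298/397215 (B = 2 + (1387/(-1358) + 2059/(-1170)) = 2 + (1387*(-1/1358) + 2059*(-1/1170)) = 2 + (-1387/1358 - 2059/1170) = 2 - 1104728/397215 = -310298/397215 ≈ -0.78118)
T = 1737540 (T = 1182*1470 = 1737540)
B + T = -310298/397215 + 1737540 = 690176640802/397215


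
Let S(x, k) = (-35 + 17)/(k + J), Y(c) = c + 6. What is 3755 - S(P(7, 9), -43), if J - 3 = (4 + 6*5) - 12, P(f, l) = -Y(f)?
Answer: 3754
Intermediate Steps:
Y(c) = 6 + c
P(f, l) = -6 - f (P(f, l) = -(6 + f) = -6 - f)
J = 25 (J = 3 + ((4 + 6*5) - 12) = 3 + ((4 + 30) - 12) = 3 + (34 - 12) = 3 + 22 = 25)
S(x, k) = -18/(25 + k) (S(x, k) = (-35 + 17)/(k + 25) = -18/(25 + k))
3755 - S(P(7, 9), -43) = 3755 - (-18)/(25 - 43) = 3755 - (-18)/(-18) = 3755 - (-18)*(-1)/18 = 3755 - 1*1 = 3755 - 1 = 3754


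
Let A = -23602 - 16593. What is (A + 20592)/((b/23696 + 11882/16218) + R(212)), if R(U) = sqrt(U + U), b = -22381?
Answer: -153342183123955814256/15653251452279088655 - 1447562149536318322176*sqrt(106)/15653251452279088655 ≈ -961.90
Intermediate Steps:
R(U) = sqrt(2)*sqrt(U) (R(U) = sqrt(2*U) = sqrt(2)*sqrt(U))
A = -40195
(A + 20592)/((b/23696 + 11882/16218) + R(212)) = (-40195 + 20592)/((-22381/23696 + 11882/16218) + sqrt(2)*sqrt(212)) = -19603/((-22381*1/23696 + 11882*(1/16218)) + sqrt(2)*(2*sqrt(53))) = -19603/((-22381/23696 + 5941/8109) + 2*sqrt(106)) = -19603/(-40709593/192150864 + 2*sqrt(106))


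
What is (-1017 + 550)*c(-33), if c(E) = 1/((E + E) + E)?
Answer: 467/99 ≈ 4.7172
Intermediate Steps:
c(E) = 1/(3*E) (c(E) = 1/(2*E + E) = 1/(3*E))
(-1017 + 550)*c(-33) = (-1017 + 550)*((1/3)/(-33)) = -467*(-1)/(3*33) = -467*(-1/99) = 467/99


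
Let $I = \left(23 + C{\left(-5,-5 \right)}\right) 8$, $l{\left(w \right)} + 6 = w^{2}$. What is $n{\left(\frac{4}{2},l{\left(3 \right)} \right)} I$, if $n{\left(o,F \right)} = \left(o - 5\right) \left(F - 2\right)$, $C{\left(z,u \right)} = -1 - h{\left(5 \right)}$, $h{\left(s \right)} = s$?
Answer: $-408$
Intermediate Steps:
$l{\left(w \right)} = -6 + w^{2}$
$C{\left(z,u \right)} = -6$ ($C{\left(z,u \right)} = -1 - 5 = -6$)
$I = 136$ ($I = \left(23 - 6\right) 8 = 17 \cdot 8 = 136$)
$n{\left(o,F \right)} = \left(-5 + o\right) \left(-2 + F\right)$
$n{\left(\frac{4}{2},l{\left(3 \right)} \right)} I = \left(10 - 5 \left(-6 + 3^{2}\right) - 2 \cdot \frac{4}{2} + \left(-6 + 3^{2}\right) \frac{4}{2}\right) 136 = \left(10 - 5 \left(-6 + 9\right) - 2 \cdot 4 \cdot \frac{1}{2} + \left(-6 + 9\right) 4 \cdot \frac{1}{2}\right) 136 = \left(10 - 15 - 4 + 3 \cdot 2\right) 136 = \left(10 - 15 - 4 + 6\right) 136 = \left(-3\right) 136 = -408$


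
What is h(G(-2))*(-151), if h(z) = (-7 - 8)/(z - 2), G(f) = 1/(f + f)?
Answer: -3020/3 ≈ -1006.7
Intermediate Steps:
G(f) = 1/(2*f)
h(z) = -15/(-2 + z)
h(G(-2))*(-151) = -15/(-2 + (½)/(-2))*(-151) = -15/(-2 + (½)*(-½))*(-151) = -15/(-2 - ¼)*(-151) = -15/(-9/4)*(-151) = -15*(-4/9)*(-151) = (20/3)*(-151) = -3020/3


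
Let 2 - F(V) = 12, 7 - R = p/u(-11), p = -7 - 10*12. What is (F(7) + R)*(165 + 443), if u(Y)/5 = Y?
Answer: -177536/55 ≈ -3227.9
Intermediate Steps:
u(Y) = 5*Y
p = -127 (p = -7 - 120 = -127)
R = 258/55 (R = 7 - (-127)/(5*(-11)) = 7 - (-127)/(-55) = 7 - (-127)*(-1)/55 = 7 - 1*127/55 = 7 - 127/55 = 258/55 ≈ 4.6909)
F(V) = -10 (F(V) = 2 - 1*12 = 2 - 12 = -10)
(F(7) + R)*(165 + 443) = (-10 + 258/55)*(165 + 443) = -292/55*608 = -177536/55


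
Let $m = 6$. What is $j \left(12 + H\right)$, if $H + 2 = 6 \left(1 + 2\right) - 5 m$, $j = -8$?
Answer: $16$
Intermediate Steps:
$H = -14$ ($H = -2 + \left(6 \left(1 + 2\right) - 30\right) = -2 + \left(6 \cdot 3 - 30\right) = -2 + \left(18 - 30\right) = -2 - 12 = -14$)
$j \left(12 + H\right) = - 8 \left(12 - 14\right) = \left(-8\right) \left(-2\right) = 16$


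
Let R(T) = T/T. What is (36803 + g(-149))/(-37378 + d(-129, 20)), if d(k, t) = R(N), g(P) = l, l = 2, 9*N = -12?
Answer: -36805/37377 ≈ -0.98470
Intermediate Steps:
N = -4/3 (N = (⅑)*(-12) = -4/3 ≈ -1.3333)
g(P) = 2
R(T) = 1
d(k, t) = 1
(36803 + g(-149))/(-37378 + d(-129, 20)) = (36803 + 2)/(-37378 + 1) = 36805/(-37377) = 36805*(-1/37377) = -36805/37377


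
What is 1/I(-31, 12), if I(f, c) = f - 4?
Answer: -1/35 ≈ -0.028571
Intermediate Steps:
I(f, c) = -4 + f
1/I(-31, 12) = 1/(-4 - 31) = 1/(-35) = -1/35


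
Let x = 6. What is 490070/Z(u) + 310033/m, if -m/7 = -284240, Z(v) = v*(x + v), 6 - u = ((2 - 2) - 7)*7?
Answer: 17747684333/121370480 ≈ 146.23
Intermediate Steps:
u = 55 (u = 6 - ((2 - 2) - 7)*7 = 6 - (0 - 7)*7 = 6 - (-7)*7 = 6 - 1*(-49) = 6 + 49 = 55)
Z(v) = v*(6 + v)
m = 1989680 (m = -7*(-284240) = 1989680)
490070/Z(u) + 310033/m = 490070/((55*(6 + 55))) + 310033/1989680 = 490070/((55*61)) + 310033*(1/1989680) = 490070/3355 + 310033/1989680 = 490070*(1/3355) + 310033/1989680 = 98014/671 + 310033/1989680 = 17747684333/121370480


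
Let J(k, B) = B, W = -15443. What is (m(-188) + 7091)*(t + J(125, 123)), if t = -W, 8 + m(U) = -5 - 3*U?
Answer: 118955372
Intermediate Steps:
m(U) = -13 - 3*U (m(U) = -8 + (-5 - 3*U) = -13 - 3*U)
t = 15443 (t = -1*(-15443) = 15443)
(m(-188) + 7091)*(t + J(125, 123)) = ((-13 - 3*(-188)) + 7091)*(15443 + 123) = ((-13 + 564) + 7091)*15566 = (551 + 7091)*15566 = 7642*15566 = 118955372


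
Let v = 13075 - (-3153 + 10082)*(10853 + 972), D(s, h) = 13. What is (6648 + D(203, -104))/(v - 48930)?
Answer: -6661/81971280 ≈ -8.1260e-5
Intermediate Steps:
v = -81922350 (v = 13075 - 6929*11825 = 13075 - 1*81935425 = 13075 - 81935425 = -81922350)
(6648 + D(203, -104))/(v - 48930) = (6648 + 13)/(-81922350 - 48930) = 6661/(-81971280) = 6661*(-1/81971280) = -6661/81971280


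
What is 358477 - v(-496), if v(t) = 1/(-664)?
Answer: 238028729/664 ≈ 3.5848e+5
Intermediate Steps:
v(t) = -1/664
358477 - v(-496) = 358477 - 1*(-1/664) = 358477 + 1/664 = 238028729/664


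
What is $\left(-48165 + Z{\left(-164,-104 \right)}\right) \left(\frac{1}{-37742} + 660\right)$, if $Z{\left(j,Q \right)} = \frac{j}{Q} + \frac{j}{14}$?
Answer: $- \frac{218405302477125}{6869044} \approx -3.1796 \cdot 10^{7}$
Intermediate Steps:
$Z{\left(j,Q \right)} = \frac{j}{14} + \frac{j}{Q}$ ($Z{\left(j,Q \right)} = \frac{j}{Q} + j \frac{1}{14} = \frac{j}{Q} + \frac{j}{14} = \frac{j}{14} + \frac{j}{Q}$)
$\left(-48165 + Z{\left(-164,-104 \right)}\right) \left(\frac{1}{-37742} + 660\right) = \left(-48165 + \left(\frac{1}{14} \left(-164\right) - \frac{164}{-104}\right)\right) \left(\frac{1}{-37742} + 660\right) = \left(-48165 - \frac{1845}{182}\right) \left(- \frac{1}{37742} + 660\right) = \left(-48165 + \left(- \frac{82}{7} + \frac{41}{26}\right)\right) \frac{24909719}{37742} = \left(-48165 - \frac{1845}{182}\right) \frac{24909719}{37742} = \left(- \frac{8767875}{182}\right) \frac{24909719}{37742} = - \frac{218405302477125}{6869044}$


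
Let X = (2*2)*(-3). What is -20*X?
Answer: 240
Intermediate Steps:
X = -12 (X = 4*(-3) = -12)
-20*X = -20*(-12) = 240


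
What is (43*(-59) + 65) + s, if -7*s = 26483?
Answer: -43787/7 ≈ -6255.3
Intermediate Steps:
s = -26483/7 (s = -1/7*26483 = -26483/7 ≈ -3783.3)
(43*(-59) + 65) + s = (43*(-59) + 65) - 26483/7 = (-2537 + 65) - 26483/7 = -2472 - 26483/7 = -43787/7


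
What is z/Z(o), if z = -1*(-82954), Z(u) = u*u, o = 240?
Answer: 41477/28800 ≈ 1.4402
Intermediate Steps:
Z(u) = u²
z = 82954
z/Z(o) = 82954/(240²) = 82954/57600 = 82954*(1/57600) = 41477/28800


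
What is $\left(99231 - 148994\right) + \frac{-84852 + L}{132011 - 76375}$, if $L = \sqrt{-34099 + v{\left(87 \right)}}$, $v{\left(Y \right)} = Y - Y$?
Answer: $- \frac{692174780}{13909} + \frac{i \sqrt{34099}}{55636} \approx -49765.0 + 0.0033191 i$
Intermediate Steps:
$v{\left(Y \right)} = 0$
$L = i \sqrt{34099}$ ($L = \sqrt{-34099 + 0} = \sqrt{-34099} = i \sqrt{34099} \approx 184.66 i$)
$\left(99231 - 148994\right) + \frac{-84852 + L}{132011 - 76375} = \left(99231 - 148994\right) + \frac{-84852 + i \sqrt{34099}}{132011 - 76375} = -49763 + \frac{-84852 + i \sqrt{34099}}{55636} = -49763 + \left(-84852 + i \sqrt{34099}\right) \frac{1}{55636} = -49763 - \left(\frac{21213}{13909} - \frac{i \sqrt{34099}}{55636}\right) = - \frac{692174780}{13909} + \frac{i \sqrt{34099}}{55636}$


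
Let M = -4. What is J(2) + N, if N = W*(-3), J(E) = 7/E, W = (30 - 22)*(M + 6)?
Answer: -89/2 ≈ -44.500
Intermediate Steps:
W = 16 (W = (30 - 22)*(-4 + 6) = 8*2 = 16)
N = -48 (N = 16*(-3) = -48)
J(2) + N = 7/2 - 48 = -89/2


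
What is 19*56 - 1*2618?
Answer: -1554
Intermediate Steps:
19*56 - 1*2618 = 1064 - 2618 = -1554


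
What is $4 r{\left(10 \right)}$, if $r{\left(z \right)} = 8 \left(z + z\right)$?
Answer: $640$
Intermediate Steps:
$r{\left(z \right)} = 16 z$ ($r{\left(z \right)} = 8 \cdot 2 z = 16 z$)
$4 r{\left(10 \right)} = 4 \cdot 16 \cdot 10 = 4 \cdot 160 = 640$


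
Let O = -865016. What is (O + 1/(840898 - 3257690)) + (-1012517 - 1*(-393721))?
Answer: -3586064971105/2416792 ≈ -1.4838e+6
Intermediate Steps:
(O + 1/(840898 - 3257690)) + (-1012517 - 1*(-393721)) = (-865016 + 1/(840898 - 3257690)) + (-1012517 - 1*(-393721)) = (-865016 + 1/(-2416792)) + (-1012517 + 393721) = (-865016 - 1/2416792) - 618796 = -2090563748673/2416792 - 618796 = -3586064971105/2416792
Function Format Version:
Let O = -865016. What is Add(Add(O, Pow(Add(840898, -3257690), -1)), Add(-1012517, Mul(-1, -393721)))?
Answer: Rational(-3586064971105, 2416792) ≈ -1.4838e+6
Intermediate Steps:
Add(Add(O, Pow(Add(840898, -3257690), -1)), Add(-1012517, Mul(-1, -393721))) = Add(Add(-865016, Pow(Add(840898, -3257690), -1)), Add(-1012517, Mul(-1, -393721))) = Add(Add(-865016, Pow(-2416792, -1)), Add(-1012517, 393721)) = Add(Add(-865016, Rational(-1, 2416792)), -618796) = Add(Rational(-2090563748673, 2416792), -618796) = Rational(-3586064971105, 2416792)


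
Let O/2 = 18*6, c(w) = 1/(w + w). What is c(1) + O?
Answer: 433/2 ≈ 216.50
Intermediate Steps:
c(w) = 1/(2*w)
O = 216 (O = 2*(18*6) = 2*108 = 216)
c(1) + O = (1/2)/1 + 216 = (1/2)*1 + 216 = 1/2 + 216 = 433/2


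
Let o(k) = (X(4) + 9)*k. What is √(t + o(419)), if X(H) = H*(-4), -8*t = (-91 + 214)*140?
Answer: I*√20342/2 ≈ 71.313*I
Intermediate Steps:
t = -4305/2 (t = -(-91 + 214)*140/8 = -123*140/8 = -⅛*17220 = -4305/2 ≈ -2152.5)
X(H) = -4*H
o(k) = -7*k (o(k) = (-4*4 + 9)*k = (-16 + 9)*k = -7*k)
√(t + o(419)) = √(-4305/2 - 7*419) = √(-4305/2 - 2933) = √(-10171/2) = I*√20342/2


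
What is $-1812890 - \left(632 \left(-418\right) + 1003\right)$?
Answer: $-1549717$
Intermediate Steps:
$-1812890 - \left(632 \left(-418\right) + 1003\right) = -1812890 - \left(-264176 + 1003\right) = -1812890 - -263173 = -1812890 + 263173 = -1549717$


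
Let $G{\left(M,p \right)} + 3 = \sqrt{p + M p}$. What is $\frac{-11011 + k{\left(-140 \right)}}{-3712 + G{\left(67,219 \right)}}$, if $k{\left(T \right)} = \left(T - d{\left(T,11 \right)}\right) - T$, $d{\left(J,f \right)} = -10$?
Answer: $\frac{40868715}{13786333} + \frac{22002 \sqrt{3723}}{13786333} \approx 3.0618$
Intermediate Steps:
$G{\left(M,p \right)} = -3 + \sqrt{p + M p}$
$k{\left(T \right)} = 10$ ($k{\left(T \right)} = \left(T - -10\right) - T = \left(T + 10\right) - T = \left(10 + T\right) - T = 10$)
$\frac{-11011 + k{\left(-140 \right)}}{-3712 + G{\left(67,219 \right)}} = \frac{-11011 + 10}{-3712 - \left(3 - \sqrt{219 \left(1 + 67\right)}\right)} = - \frac{11001}{-3712 - \left(3 - \sqrt{219 \cdot 68}\right)} = - \frac{11001}{-3712 - \left(3 - \sqrt{14892}\right)} = - \frac{11001}{-3712 - \left(3 - 2 \sqrt{3723}\right)} = - \frac{11001}{-3715 + 2 \sqrt{3723}}$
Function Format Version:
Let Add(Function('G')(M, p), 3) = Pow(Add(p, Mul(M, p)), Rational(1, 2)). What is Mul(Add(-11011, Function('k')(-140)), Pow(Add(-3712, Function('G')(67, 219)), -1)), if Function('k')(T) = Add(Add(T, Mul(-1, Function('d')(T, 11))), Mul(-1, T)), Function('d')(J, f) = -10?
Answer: Add(Rational(40868715, 13786333), Mul(Rational(22002, 13786333), Pow(3723, Rational(1, 2)))) ≈ 3.0618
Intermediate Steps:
Function('G')(M, p) = Add(-3, Pow(Add(p, Mul(M, p)), Rational(1, 2)))
Function('k')(T) = 10 (Function('k')(T) = Add(Add(T, Mul(-1, -10)), Mul(-1, T)) = Add(Add(T, 10), Mul(-1, T)) = Add(Add(10, T), Mul(-1, T)) = 10)
Mul(Add(-11011, Function('k')(-140)), Pow(Add(-3712, Function('G')(67, 219)), -1)) = Mul(Add(-11011, 10), Pow(Add(-3712, Add(-3, Pow(Mul(219, Add(1, 67)), Rational(1, 2)))), -1)) = Mul(-11001, Pow(Add(-3712, Add(-3, Pow(Mul(219, 68), Rational(1, 2)))), -1)) = Mul(-11001, Pow(Add(-3712, Add(-3, Pow(14892, Rational(1, 2)))), -1)) = Mul(-11001, Pow(Add(-3712, Add(-3, Mul(2, Pow(3723, Rational(1, 2))))), -1)) = Mul(-11001, Pow(Add(-3715, Mul(2, Pow(3723, Rational(1, 2)))), -1))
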